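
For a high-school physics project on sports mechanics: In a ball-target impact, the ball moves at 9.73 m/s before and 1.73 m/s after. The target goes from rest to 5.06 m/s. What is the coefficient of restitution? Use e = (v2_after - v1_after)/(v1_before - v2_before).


e = (v2_after - v1_after) / (v1_before - v2_before)
Numerator = 5.06 - 1.73 = 3.33
Denominator = 9.73 - 0 = 9.73
e = 3.33 / 9.73 = 0.3422

0.3422


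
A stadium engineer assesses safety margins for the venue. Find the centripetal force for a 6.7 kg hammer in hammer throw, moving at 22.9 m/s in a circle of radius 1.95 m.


Fc = m * v^2 / r
v^2 = 22.9^2 = 524.41
Fc = 6.7 * 524.41 / 1.95
Fc = 3513.547 / 1.95 = 1801.819 N

1801.819 N


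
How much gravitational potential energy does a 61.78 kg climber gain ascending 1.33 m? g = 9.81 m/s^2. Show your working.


PE = m * g * h
PE = 61.78 * 9.81 * 1.33
PE = 606.0618 * 1.33 = 806.0622 J

806.0622 J


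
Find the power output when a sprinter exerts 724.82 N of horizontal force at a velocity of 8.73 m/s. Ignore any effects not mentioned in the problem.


P = F * v
P = 724.82 * 8.73
P = 6327.6786 W

6327.6786 W


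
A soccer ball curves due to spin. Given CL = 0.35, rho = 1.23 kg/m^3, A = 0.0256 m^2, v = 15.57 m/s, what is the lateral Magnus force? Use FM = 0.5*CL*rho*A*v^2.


FM = 0.5 * CL * rho * A * v^2
FM = 0.5 * 0.35 * 1.23 * 0.0256 * 15.57^2
v^2 = 242.4249
FM = 0.5 * 0.35 * 1.23 * 0.0256 * 242.4249 = 1.3359 N

1.3359 N


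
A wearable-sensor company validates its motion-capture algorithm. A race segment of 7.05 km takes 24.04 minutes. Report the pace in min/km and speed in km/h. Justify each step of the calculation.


Pace = time / distance = 24.04 min / 7.05 km = 3.4099 min/km
Speed = distance / time_in_hours = 7.05 / 0.4007 hr
Speed = 17.5957 km/h

3.4099 min/km, 17.5957 km/h


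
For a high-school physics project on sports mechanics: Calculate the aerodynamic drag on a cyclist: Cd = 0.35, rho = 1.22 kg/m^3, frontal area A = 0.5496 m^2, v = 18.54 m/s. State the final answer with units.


Fd = 0.5 * Cd * rho * A * v^2
Fd = 0.5 * 0.35 * 1.22 * 0.5496 * 18.54^2
v^2 = 343.7316
Fd = 0.5 * 0.35 * 1.22 * 0.5496 * 343.7316 = 40.3333 N

40.3333 N


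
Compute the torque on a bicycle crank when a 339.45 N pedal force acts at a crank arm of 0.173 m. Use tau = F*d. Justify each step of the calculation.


tau = F * d
tau = 339.45 * 0.173
tau = 58.7248 N*m

58.7248 N*m


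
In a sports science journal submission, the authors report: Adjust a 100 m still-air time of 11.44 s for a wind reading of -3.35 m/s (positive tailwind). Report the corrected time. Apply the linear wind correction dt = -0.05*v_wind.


dt = -0.05 * v_wind = -0.05 * -3.35 = 0.1675 s
t_corrected = t_still + dt = 11.44 + (0.1675)
t_corrected = 11.6075 s

11.6075 s


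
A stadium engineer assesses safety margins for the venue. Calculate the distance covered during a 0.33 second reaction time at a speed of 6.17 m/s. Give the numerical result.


d = v * t
d = 6.17 * 0.33
d = 2.0361 m

2.0361 m


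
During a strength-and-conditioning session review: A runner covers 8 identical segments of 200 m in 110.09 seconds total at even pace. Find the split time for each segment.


Split time = total_time / n_laps = 110.09 / 8
Split time = 13.7613 s per lap

13.7613 s


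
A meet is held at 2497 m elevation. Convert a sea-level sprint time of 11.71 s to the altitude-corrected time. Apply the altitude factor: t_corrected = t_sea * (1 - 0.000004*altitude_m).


Correction factor = 1 - 0.000004 * 2497 = 0.990012
t_corrected = t_sea * factor = 11.71 * 0.990012
t_corrected = 11.593 s

11.593 s


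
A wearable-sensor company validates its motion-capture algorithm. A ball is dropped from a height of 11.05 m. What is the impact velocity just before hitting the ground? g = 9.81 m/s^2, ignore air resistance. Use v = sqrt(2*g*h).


v = sqrt(2 * g * h)
v = sqrt(2 * 9.81 * 11.05)
v = sqrt(216.801) = 14.7242 m/s

14.7242 m/s


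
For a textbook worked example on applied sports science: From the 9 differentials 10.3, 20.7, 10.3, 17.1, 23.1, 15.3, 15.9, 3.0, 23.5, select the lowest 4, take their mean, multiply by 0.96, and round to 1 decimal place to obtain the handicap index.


All differentials: 10.3, 20.7, 10.3, 17.1, 23.1, 15.3, 15.9, 3.0, 23.5
Sorted: 3.0, 10.3, 10.3, 15.3, 15.9, 17.1, 20.7, 23.1, 23.5
Best 4: 3.0, 10.3, 10.3, 15.3
Average of best = 38.9 / 4 = 9.725
Raw index = 9.725 * 0.96 = 9.336
Handicap index = round(9.336, 1) = 9.3

9.3


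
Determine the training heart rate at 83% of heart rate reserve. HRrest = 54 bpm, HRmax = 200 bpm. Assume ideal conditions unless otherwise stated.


Target = HRrest + pct*(HRmax - HRrest)
Heart rate reserve = HRmax - HRrest = 200 - 54 = 146 bpm
Fraction = 83% = 0.83
Target = 54 + 0.83 * 146
Target = 54 + 121.18 = 175.18 bpm

175.18 bpm


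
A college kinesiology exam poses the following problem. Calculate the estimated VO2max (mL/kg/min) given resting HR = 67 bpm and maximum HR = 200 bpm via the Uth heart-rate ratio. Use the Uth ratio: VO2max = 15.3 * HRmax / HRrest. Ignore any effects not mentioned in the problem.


VO2max = 15.3 * HRmax / HRrest
VO2max = 15.3 * 200 / 67
VO2max = 3060 / 67 = 45.6716 mL/kg/min

45.6716 mL/kg/min


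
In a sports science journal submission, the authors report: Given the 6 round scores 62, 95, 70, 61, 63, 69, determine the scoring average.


Average = sum / n
Sum = 420
Average = 420 / 6 = 70

70


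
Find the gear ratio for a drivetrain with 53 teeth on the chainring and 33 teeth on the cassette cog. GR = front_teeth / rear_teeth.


GR = front_teeth / rear_teeth
GR = 53 / 33
GR = 1.6061

1.6061


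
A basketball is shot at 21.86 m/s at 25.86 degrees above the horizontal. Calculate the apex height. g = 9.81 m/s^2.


H = (v*sin(theta))^2 / (2*g)
vy = v*sin(theta) = 21.86 * sin(25.86 deg) = 9.5348 m/s
H = vy^2 / (2*g) = 90.9116 / (2*9.81)
H = 90.9116 / 19.62 = 4.6336 m

4.6336 m


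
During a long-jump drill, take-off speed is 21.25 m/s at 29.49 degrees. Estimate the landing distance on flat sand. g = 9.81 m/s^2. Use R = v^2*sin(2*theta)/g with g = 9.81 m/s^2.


R = v^2 * sin(2*theta) / g
Convert angle to radians: theta = 29.49 deg = 0.5147 rad
sin(2*theta) = sin(1.0294) = 0.857
R = 21.25^2 * 0.857 / 9.81
R = 451.5625 * 0.857 / 9.81 = 39.4478 m

39.4478 m


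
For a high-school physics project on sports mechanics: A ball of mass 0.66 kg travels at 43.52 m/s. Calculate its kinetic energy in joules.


KE = 0.5 * m * v^2
KE = 0.5 * 0.66 * 43.52^2
KE = 0.5 * 0.66 * 1893.9904 = 625.0168 J

625.0168 J


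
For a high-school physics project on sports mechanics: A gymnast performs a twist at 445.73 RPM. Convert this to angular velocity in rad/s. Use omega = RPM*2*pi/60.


omega = RPM * 2 * pi / 60
omega = 445.73 * 2 * 3.14159 / 60
omega = 2800.6042 / 60 = 46.6767 rad/s

46.6767 rad/s


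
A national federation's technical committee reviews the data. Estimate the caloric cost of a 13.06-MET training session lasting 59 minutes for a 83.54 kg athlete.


kcal = MET * mass * time_hr
Convert time: 59 min = 0.9833 hr
kcal = 13.06 * 83.54 * 0.9833
kcal = 1072.8485 kcal

1072.8485 kcal


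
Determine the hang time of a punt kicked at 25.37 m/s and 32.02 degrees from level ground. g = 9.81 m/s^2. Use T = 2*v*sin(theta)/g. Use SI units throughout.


T = 2*v*sin(theta)/g
sin(theta) = sin(32.02 deg) = 0.5302
T = 2*25.37*0.5302 / 9.81
T = 26.9031 / 9.81 = 2.7424 s

2.7424 s


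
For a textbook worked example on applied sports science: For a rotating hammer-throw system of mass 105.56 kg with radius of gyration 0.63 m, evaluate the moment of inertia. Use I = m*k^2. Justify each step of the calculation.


I = m * k^2
I = 105.56 * 0.63^2
I = 105.56 * 0.3969 = 41.8968 kg*m^2

41.8968 kg*m^2


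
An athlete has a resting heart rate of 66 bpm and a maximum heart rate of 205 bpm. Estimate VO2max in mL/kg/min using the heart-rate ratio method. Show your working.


VO2max = 15.3 * HRmax / HRrest
VO2max = 15.3 * 205 / 66
VO2max = 3136.5 / 66 = 47.5227 mL/kg/min

47.5227 mL/kg/min


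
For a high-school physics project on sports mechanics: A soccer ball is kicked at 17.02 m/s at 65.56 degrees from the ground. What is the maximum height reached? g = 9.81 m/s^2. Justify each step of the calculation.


H = (v*sin(theta))^2 / (2*g)
vy = v*sin(theta) = 17.02 * sin(65.56 deg) = 15.4949 m/s
H = vy^2 / (2*g) = 240.0927 / (2*9.81)
H = 240.0927 / 19.62 = 12.2371 m

12.2371 m


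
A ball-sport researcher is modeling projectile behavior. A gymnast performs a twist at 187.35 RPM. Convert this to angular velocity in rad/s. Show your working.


omega = RPM * 2 * pi / 60
omega = 187.35 * 2 * 3.14159 / 60
omega = 1177.1548 / 60 = 19.6192 rad/s

19.6192 rad/s


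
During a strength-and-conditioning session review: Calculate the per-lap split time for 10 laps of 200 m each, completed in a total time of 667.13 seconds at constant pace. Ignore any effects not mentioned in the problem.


Split time = total_time / n_laps = 667.13 / 10
Split time = 66.713 s per lap

66.713 s


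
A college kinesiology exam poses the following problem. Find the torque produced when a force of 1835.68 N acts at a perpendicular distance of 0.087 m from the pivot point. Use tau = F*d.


tau = F * d
tau = 1835.68 * 0.087
tau = 159.7042 N*m

159.7042 N*m


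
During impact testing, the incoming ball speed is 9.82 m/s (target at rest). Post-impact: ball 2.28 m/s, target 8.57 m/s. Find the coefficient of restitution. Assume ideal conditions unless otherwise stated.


e = (v2_after - v1_after) / (v1_before - v2_before)
Numerator = 8.57 - 2.28 = 6.29
Denominator = 9.82 - 0 = 9.82
e = 6.29 / 9.82 = 0.6405

0.6405


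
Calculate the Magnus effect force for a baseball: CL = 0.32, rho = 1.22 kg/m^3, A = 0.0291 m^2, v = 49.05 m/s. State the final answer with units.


FM = 0.5 * CL * rho * A * v^2
FM = 0.5 * 0.32 * 1.22 * 0.0291 * 49.05^2
v^2 = 2405.9025
FM = 0.5 * 0.32 * 1.22 * 0.0291 * 2405.9025 = 13.6663 N

13.6663 N


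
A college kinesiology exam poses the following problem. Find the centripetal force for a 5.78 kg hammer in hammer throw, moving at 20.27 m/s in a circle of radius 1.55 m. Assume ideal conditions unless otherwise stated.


Fc = m * v^2 / r
v^2 = 20.27^2 = 410.8729
Fc = 5.78 * 410.8729 / 1.55
Fc = 2374.8454 / 1.55 = 1532.1583 N

1532.1583 N


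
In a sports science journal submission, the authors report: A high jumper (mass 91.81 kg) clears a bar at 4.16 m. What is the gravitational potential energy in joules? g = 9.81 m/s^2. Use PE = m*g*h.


PE = m * g * h
PE = 91.81 * 9.81 * 4.16
PE = 900.6561 * 4.16 = 3746.7294 J

3746.7294 J


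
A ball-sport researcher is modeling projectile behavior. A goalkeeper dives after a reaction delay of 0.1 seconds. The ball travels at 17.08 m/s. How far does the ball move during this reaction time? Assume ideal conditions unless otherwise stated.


d = v * t
d = 17.08 * 0.1
d = 1.708 m

1.708 m


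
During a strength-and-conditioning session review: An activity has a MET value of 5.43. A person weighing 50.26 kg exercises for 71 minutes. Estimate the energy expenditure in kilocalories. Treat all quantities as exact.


kcal = MET * mass * time_hr
Convert time: 71 min = 1.1833 hr
kcal = 5.43 * 50.26 * 1.1833
kcal = 322.9456 kcal

322.9456 kcal


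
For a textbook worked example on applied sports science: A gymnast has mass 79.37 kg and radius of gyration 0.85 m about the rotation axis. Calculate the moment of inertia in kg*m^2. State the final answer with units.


I = m * k^2
I = 79.37 * 0.85^2
I = 79.37 * 0.7225 = 57.3448 kg*m^2

57.3448 kg*m^2


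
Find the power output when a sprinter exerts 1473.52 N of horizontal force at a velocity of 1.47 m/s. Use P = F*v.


P = F * v
P = 1473.52 * 1.47
P = 2166.0744 W

2166.0744 W


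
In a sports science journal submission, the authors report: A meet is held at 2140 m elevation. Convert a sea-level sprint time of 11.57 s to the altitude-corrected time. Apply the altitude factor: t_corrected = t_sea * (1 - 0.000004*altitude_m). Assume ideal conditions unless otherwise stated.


Correction factor = 1 - 0.000004 * 2140 = 0.99144
t_corrected = t_sea * factor = 11.57 * 0.99144
t_corrected = 11.471 s

11.471 s


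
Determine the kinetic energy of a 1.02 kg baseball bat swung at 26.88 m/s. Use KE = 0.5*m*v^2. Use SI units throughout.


KE = 0.5 * m * v^2
KE = 0.5 * 1.02 * 26.88^2
KE = 0.5 * 1.02 * 722.5344 = 368.4925 J

368.4925 J


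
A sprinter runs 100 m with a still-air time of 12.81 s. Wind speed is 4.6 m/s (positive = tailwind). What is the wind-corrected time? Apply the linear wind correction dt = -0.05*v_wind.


dt = -0.05 * v_wind = -0.05 * 4.6 = -0.23 s
t_corrected = t_still + dt = 12.81 + (-0.23)
t_corrected = 12.58 s

12.58 s


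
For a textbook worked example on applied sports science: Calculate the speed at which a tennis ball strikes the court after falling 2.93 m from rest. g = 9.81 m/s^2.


v = sqrt(2 * g * h)
v = sqrt(2 * 9.81 * 2.93)
v = sqrt(57.4866) = 7.582 m/s

7.582 m/s


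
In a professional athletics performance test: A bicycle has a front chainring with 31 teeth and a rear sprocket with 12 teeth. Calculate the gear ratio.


GR = front_teeth / rear_teeth
GR = 31 / 12
GR = 2.5833

2.5833


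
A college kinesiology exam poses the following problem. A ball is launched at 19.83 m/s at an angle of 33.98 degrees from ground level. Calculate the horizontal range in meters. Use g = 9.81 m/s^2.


R = v^2 * sin(2*theta) / g
Convert angle to radians: theta = 33.98 deg = 0.5931 rad
sin(2*theta) = sin(1.1861) = 0.9269
R = 19.83^2 * 0.9269 / 9.81
R = 393.2289 * 0.9269 / 9.81 = 37.1552 m

37.1552 m


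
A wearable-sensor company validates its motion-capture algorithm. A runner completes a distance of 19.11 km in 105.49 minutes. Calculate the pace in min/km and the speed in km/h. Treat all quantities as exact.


Pace = time / distance = 105.49 min / 19.11 km = 5.5201 min/km
Speed = distance / time_in_hours = 19.11 / 1.7582 hr
Speed = 10.8693 km/h

5.5201 min/km, 10.8693 km/h


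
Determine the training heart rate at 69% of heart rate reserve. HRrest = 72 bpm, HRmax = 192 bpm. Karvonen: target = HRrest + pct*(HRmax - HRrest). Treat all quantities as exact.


Target = HRrest + pct*(HRmax - HRrest)
Heart rate reserve = HRmax - HRrest = 192 - 72 = 120 bpm
Fraction = 69% = 0.69
Target = 72 + 0.69 * 120
Target = 72 + 82.8 = 154.8 bpm

154.8 bpm


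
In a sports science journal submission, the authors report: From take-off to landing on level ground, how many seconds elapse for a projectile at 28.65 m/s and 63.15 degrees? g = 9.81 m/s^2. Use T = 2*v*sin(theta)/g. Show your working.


T = 2*v*sin(theta)/g
sin(theta) = sin(63.15 deg) = 0.8922
T = 2*28.65*0.8922 / 9.81
T = 51.1226 / 9.81 = 5.2113 s

5.2113 s


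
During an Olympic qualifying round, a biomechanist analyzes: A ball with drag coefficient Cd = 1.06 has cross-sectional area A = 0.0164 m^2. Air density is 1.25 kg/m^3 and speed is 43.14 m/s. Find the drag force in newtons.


Fd = 0.5 * Cd * rho * A * v^2
Fd = 0.5 * 1.06 * 1.25 * 0.0164 * 43.14^2
v^2 = 1861.0596
Fd = 0.5 * 1.06 * 1.25 * 0.0164 * 1861.0596 = 20.2204 N

20.2204 N


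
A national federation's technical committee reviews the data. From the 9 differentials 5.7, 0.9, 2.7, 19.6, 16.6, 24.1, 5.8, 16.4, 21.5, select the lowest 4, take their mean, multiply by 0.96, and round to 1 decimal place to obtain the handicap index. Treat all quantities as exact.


All differentials: 5.7, 0.9, 2.7, 19.6, 16.6, 24.1, 5.8, 16.4, 21.5
Sorted: 0.9, 2.7, 5.7, 5.8, 16.4, 16.6, 19.6, 21.5, 24.1
Best 4: 0.9, 2.7, 5.7, 5.8
Average of best = 15.1 / 4 = 3.775
Raw index = 3.775 * 0.96 = 3.624
Handicap index = round(3.624, 1) = 3.6

3.6


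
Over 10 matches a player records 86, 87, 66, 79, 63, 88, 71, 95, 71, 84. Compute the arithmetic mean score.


Average = sum / n
Sum = 790
Average = 790 / 10 = 79

79


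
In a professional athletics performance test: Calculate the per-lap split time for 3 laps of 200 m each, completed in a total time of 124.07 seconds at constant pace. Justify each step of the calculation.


Split time = total_time / n_laps = 124.07 / 3
Split time = 41.3567 s per lap

41.3567 s


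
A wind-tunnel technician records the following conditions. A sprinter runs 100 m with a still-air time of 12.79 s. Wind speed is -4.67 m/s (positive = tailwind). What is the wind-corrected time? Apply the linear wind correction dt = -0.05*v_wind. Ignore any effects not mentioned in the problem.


dt = -0.05 * v_wind = -0.05 * -4.67 = 0.2335 s
t_corrected = t_still + dt = 12.79 + (0.2335)
t_corrected = 13.0235 s

13.0235 s


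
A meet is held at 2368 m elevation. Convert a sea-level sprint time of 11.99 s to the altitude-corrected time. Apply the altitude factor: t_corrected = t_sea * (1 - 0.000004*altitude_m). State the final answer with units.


Correction factor = 1 - 0.000004 * 2368 = 0.990528
t_corrected = t_sea * factor = 11.99 * 0.990528
t_corrected = 11.8764 s

11.8764 s


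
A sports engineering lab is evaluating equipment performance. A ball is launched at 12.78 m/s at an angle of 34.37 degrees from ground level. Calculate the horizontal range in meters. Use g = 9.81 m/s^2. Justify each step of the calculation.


R = v^2 * sin(2*theta) / g
Convert angle to radians: theta = 34.37 deg = 0.5999 rad
sin(2*theta) = sin(1.1997) = 0.9319
R = 12.78^2 * 0.9319 / 9.81
R = 163.3284 * 0.9319 / 9.81 = 15.5161 m

15.5161 m


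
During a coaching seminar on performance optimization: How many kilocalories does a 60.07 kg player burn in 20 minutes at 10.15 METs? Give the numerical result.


kcal = MET * mass * time_hr
Convert time: 20 min = 0.3333 hr
kcal = 10.15 * 60.07 * 0.3333
kcal = 203.2368 kcal

203.2368 kcal


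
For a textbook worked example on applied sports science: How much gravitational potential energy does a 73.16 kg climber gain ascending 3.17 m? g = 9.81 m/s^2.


PE = m * g * h
PE = 73.16 * 9.81 * 3.17
PE = 717.6996 * 3.17 = 2275.1077 J

2275.1077 J


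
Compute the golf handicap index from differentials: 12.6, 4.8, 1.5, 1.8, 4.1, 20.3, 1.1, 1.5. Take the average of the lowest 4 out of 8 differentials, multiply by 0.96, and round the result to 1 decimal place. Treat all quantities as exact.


All differentials: 12.6, 4.8, 1.5, 1.8, 4.1, 20.3, 1.1, 1.5
Sorted: 1.1, 1.5, 1.5, 1.8, 4.1, 4.8, 12.6, 20.3
Best 4: 1.1, 1.5, 1.5, 1.8
Average of best = 5.9 / 4 = 1.475
Raw index = 1.475 * 0.96 = 1.416
Handicap index = round(1.416, 1) = 1.4

1.4


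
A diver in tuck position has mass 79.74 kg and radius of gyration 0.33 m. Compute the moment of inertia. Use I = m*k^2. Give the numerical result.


I = m * k^2
I = 79.74 * 0.33^2
I = 79.74 * 0.1089 = 8.6837 kg*m^2

8.6837 kg*m^2


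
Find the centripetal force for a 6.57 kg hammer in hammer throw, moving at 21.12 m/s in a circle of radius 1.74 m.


Fc = m * v^2 / r
v^2 = 21.12^2 = 446.0544
Fc = 6.57 * 446.0544 / 1.74
Fc = 2930.5774 / 1.74 = 1684.2399 N

1684.2399 N


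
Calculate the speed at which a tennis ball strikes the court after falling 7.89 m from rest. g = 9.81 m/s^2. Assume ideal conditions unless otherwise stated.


v = sqrt(2 * g * h)
v = sqrt(2 * 9.81 * 7.89)
v = sqrt(154.8018) = 12.4419 m/s

12.4419 m/s


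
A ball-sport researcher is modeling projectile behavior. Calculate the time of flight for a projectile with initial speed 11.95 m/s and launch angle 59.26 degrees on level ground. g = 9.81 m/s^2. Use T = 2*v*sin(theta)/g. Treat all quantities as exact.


T = 2*v*sin(theta)/g
sin(theta) = sin(59.26 deg) = 0.8595
T = 2*11.95*0.8595 / 9.81
T = 20.5419 / 9.81 = 2.094 s

2.094 s


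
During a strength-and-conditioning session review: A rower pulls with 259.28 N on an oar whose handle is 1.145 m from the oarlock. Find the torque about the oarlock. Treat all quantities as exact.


tau = F * d
tau = 259.28 * 1.145
tau = 296.8756 N*m

296.8756 N*m


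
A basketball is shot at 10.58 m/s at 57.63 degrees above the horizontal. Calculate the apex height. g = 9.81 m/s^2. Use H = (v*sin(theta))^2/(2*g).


H = (v*sin(theta))^2 / (2*g)
vy = v*sin(theta) = 10.58 * sin(57.63 deg) = 8.936 m/s
H = vy^2 / (2*g) = 79.8513 / (2*9.81)
H = 79.8513 / 19.62 = 4.0699 m

4.0699 m


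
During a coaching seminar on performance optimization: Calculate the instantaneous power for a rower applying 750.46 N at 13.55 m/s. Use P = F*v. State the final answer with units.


P = F * v
P = 750.46 * 13.55
P = 10168.733 W

10168.733 W


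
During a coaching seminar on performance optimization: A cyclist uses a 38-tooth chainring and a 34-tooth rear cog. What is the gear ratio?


GR = front_teeth / rear_teeth
GR = 38 / 34
GR = 1.1176

1.1176


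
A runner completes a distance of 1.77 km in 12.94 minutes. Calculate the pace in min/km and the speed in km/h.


Pace = time / distance = 12.94 min / 1.77 km = 7.3107 min/km
Speed = distance / time_in_hours = 1.77 / 0.2157 hr
Speed = 8.2071 km/h

7.3107 min/km, 8.2071 km/h


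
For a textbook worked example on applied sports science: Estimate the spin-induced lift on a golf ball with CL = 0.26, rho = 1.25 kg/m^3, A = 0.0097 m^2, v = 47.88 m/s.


FM = 0.5 * CL * rho * A * v^2
FM = 0.5 * 0.26 * 1.25 * 0.0097 * 47.88^2
v^2 = 2292.4944
FM = 0.5 * 0.26 * 1.25 * 0.0097 * 2292.4944 = 3.6135 N

3.6135 N


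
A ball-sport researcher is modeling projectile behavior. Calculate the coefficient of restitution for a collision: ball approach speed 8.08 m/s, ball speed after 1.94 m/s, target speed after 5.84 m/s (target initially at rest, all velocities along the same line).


e = (v2_after - v1_after) / (v1_before - v2_before)
Numerator = 5.84 - 1.94 = 3.9
Denominator = 8.08 - 0 = 8.08
e = 3.9 / 8.08 = 0.4827

0.4827


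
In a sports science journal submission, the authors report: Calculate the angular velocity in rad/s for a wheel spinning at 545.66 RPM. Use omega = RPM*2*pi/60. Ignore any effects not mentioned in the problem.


omega = RPM * 2 * pi / 60
omega = 545.66 * 2 * 3.14159 / 60
omega = 3428.4829 / 60 = 57.1414 rad/s

57.1414 rad/s


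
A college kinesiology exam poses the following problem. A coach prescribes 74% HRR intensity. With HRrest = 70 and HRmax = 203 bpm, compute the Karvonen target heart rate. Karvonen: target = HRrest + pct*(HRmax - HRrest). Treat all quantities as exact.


Target = HRrest + pct*(HRmax - HRrest)
Heart rate reserve = HRmax - HRrest = 203 - 70 = 133 bpm
Fraction = 74% = 0.74
Target = 70 + 0.74 * 133
Target = 70 + 98.42 = 168.42 bpm

168.42 bpm


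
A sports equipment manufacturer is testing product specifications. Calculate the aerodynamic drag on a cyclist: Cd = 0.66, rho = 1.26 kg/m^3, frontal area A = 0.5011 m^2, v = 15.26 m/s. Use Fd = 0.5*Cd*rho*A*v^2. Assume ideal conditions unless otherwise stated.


Fd = 0.5 * Cd * rho * A * v^2
Fd = 0.5 * 0.66 * 1.26 * 0.5011 * 15.26^2
v^2 = 232.8676
Fd = 0.5 * 0.66 * 1.26 * 0.5011 * 232.8676 = 48.5197 N

48.5197 N


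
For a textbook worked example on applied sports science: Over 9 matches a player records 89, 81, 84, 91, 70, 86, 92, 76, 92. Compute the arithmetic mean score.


Average = sum / n
Sum = 761
Average = 761 / 9 = 84.5556

84.5556


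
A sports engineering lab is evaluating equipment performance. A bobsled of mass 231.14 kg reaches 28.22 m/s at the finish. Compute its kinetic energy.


KE = 0.5 * m * v^2
KE = 0.5 * 231.14 * 28.22^2
KE = 0.5 * 231.14 * 796.3684 = 92036.296 J

92036.296 J


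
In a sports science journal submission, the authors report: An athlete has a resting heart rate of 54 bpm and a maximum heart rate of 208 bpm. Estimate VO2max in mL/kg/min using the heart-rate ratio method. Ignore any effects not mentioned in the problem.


VO2max = 15.3 * HRmax / HRrest
VO2max = 15.3 * 208 / 54
VO2max = 3182.4 / 54 = 58.9333 mL/kg/min

58.9333 mL/kg/min


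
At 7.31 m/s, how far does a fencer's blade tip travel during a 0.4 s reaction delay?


d = v * t
d = 7.31 * 0.4
d = 2.924 m

2.924 m


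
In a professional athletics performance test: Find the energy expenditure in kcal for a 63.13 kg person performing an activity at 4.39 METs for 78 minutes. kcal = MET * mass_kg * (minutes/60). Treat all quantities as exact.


kcal = MET * mass * time_hr
Convert time: 78 min = 1.3 hr
kcal = 4.39 * 63.13 * 1.3
kcal = 360.2829 kcal

360.2829 kcal


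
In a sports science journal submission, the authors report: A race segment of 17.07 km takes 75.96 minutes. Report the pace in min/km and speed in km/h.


Pace = time / distance = 75.96 min / 17.07 km = 4.4499 min/km
Speed = distance / time_in_hours = 17.07 / 1.266 hr
Speed = 13.4834 km/h

4.4499 min/km, 13.4834 km/h


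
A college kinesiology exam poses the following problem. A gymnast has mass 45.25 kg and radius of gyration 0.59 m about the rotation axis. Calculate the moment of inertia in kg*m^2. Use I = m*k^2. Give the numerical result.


I = m * k^2
I = 45.25 * 0.59^2
I = 45.25 * 0.3481 = 15.7515 kg*m^2

15.7515 kg*m^2


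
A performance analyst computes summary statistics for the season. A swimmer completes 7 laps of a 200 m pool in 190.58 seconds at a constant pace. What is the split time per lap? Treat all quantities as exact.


Split time = total_time / n_laps = 190.58 / 7
Split time = 27.2257 s per lap

27.2257 s


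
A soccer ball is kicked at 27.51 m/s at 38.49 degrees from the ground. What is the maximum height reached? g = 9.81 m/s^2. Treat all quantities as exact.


H = (v*sin(theta))^2 / (2*g)
vy = v*sin(theta) = 27.51 * sin(38.49 deg) = 17.1216 m/s
H = vy^2 / (2*g) = 293.1499 / (2*9.81)
H = 293.1499 / 19.62 = 14.9414 m

14.9414 m


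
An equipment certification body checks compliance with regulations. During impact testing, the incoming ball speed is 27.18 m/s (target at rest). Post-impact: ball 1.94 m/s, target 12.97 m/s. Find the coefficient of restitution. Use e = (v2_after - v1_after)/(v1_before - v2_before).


e = (v2_after - v1_after) / (v1_before - v2_before)
Numerator = 12.97 - 1.94 = 11.03
Denominator = 27.18 - 0 = 27.18
e = 11.03 / 27.18 = 0.4058

0.4058


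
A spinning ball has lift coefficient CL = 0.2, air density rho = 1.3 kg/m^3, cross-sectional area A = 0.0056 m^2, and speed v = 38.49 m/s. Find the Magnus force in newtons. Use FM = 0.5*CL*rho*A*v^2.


FM = 0.5 * CL * rho * A * v^2
FM = 0.5 * 0.2 * 1.3 * 0.0056 * 38.49^2
v^2 = 1481.4801
FM = 0.5 * 0.2 * 1.3 * 0.0056 * 1481.4801 = 1.0785 N

1.0785 N


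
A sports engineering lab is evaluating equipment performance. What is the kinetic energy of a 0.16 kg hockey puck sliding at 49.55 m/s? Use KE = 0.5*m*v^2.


KE = 0.5 * m * v^2
KE = 0.5 * 0.16 * 49.55^2
KE = 0.5 * 0.16 * 2455.2025 = 196.4162 J

196.4162 J


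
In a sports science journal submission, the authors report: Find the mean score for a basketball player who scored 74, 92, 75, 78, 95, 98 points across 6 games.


Average = sum / n
Sum = 512
Average = 512 / 6 = 85.3333

85.3333


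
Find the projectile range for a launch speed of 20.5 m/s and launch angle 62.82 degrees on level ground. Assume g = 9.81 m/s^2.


R = v^2 * sin(2*theta) / g
Convert angle to radians: theta = 62.82 deg = 1.0964 rad
sin(2*theta) = sin(2.1928) = 0.8127
R = 20.5^2 * 0.8127 / 9.81
R = 420.25 * 0.8127 / 9.81 = 34.815 m

34.815 m


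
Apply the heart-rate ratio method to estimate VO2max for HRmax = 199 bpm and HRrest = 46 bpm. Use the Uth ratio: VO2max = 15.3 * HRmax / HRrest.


VO2max = 15.3 * HRmax / HRrest
VO2max = 15.3 * 199 / 46
VO2max = 3044.7 / 46 = 66.1891 mL/kg/min

66.1891 mL/kg/min


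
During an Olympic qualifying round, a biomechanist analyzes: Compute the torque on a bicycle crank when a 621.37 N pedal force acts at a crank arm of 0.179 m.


tau = F * d
tau = 621.37 * 0.179
tau = 111.2252 N*m

111.2252 N*m


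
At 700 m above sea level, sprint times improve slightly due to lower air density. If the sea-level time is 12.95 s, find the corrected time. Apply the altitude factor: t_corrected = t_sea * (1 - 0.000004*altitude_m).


Correction factor = 1 - 0.000004 * 700 = 0.9972
t_corrected = t_sea * factor = 12.95 * 0.9972
t_corrected = 12.9137 s

12.9137 s


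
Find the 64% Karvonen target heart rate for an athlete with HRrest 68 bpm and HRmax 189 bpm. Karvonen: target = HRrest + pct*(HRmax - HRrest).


Target = HRrest + pct*(HRmax - HRrest)
Heart rate reserve = HRmax - HRrest = 189 - 68 = 121 bpm
Fraction = 64% = 0.64
Target = 68 + 0.64 * 121
Target = 68 + 77.44 = 145.44 bpm

145.44 bpm


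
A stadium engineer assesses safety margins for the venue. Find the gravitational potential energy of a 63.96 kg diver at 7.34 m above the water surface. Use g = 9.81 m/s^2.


PE = m * g * h
PE = 63.96 * 9.81 * 7.34
PE = 627.4476 * 7.34 = 4605.4654 J

4605.4654 J


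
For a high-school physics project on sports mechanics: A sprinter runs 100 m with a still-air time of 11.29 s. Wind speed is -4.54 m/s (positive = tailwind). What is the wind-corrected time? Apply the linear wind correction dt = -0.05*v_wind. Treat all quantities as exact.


dt = -0.05 * v_wind = -0.05 * -4.54 = 0.227 s
t_corrected = t_still + dt = 11.29 + (0.227)
t_corrected = 11.517 s

11.517 s


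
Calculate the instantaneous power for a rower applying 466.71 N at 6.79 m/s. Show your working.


P = F * v
P = 466.71 * 6.79
P = 3168.9609 W

3168.9609 W


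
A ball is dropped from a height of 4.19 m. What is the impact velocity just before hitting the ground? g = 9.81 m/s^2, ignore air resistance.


v = sqrt(2 * g * h)
v = sqrt(2 * 9.81 * 4.19)
v = sqrt(82.2078) = 9.0669 m/s

9.0669 m/s


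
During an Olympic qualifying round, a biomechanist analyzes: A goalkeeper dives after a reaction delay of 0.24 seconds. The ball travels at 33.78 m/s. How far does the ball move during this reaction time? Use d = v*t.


d = v * t
d = 33.78 * 0.24
d = 8.1072 m

8.1072 m


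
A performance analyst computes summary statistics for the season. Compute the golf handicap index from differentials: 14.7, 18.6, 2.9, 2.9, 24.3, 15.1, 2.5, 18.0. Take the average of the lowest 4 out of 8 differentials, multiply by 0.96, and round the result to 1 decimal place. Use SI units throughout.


All differentials: 14.7, 18.6, 2.9, 2.9, 24.3, 15.1, 2.5, 18.0
Sorted: 2.5, 2.9, 2.9, 14.7, 15.1, 18.0, 18.6, 24.3
Best 4: 2.5, 2.9, 2.9, 14.7
Average of best = 23 / 4 = 5.75
Raw index = 5.75 * 0.96 = 5.52
Handicap index = round(5.52, 1) = 5.5

5.5


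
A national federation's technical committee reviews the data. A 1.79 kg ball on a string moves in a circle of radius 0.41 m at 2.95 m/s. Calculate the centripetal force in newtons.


Fc = m * v^2 / r
v^2 = 2.95^2 = 8.7025
Fc = 1.79 * 8.7025 / 0.41
Fc = 15.5775 / 0.41 = 37.9938 N

37.9938 N


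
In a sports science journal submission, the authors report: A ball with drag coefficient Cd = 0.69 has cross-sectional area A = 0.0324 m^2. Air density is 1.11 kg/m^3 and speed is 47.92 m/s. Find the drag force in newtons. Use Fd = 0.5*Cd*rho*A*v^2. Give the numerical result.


Fd = 0.5 * Cd * rho * A * v^2
Fd = 0.5 * 0.69 * 1.11 * 0.0324 * 47.92^2
v^2 = 2296.3264
Fd = 0.5 * 0.69 * 1.11 * 0.0324 * 2296.3264 = 28.4919 N

28.4919 N


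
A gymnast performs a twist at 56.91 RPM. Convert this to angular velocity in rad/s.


omega = RPM * 2 * pi / 60
omega = 56.91 * 2 * 3.14159 / 60
omega = 357.5761 / 60 = 5.9596 rad/s

5.9596 rad/s


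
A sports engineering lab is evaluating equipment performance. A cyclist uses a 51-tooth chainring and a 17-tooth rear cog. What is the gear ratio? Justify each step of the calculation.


GR = front_teeth / rear_teeth
GR = 51 / 17
GR = 3

3


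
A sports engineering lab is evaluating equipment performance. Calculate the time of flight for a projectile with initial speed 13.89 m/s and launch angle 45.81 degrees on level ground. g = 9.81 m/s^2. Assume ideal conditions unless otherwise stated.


T = 2*v*sin(theta)/g
sin(theta) = sin(45.81 deg) = 0.717
T = 2*13.89*0.717 / 9.81
T = 19.9192 / 9.81 = 2.0305 s

2.0305 s


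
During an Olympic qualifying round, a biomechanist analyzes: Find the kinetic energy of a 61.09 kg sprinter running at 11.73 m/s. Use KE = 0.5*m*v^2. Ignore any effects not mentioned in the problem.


KE = 0.5 * m * v^2
KE = 0.5 * 61.09 * 11.73^2
KE = 0.5 * 61.09 * 137.5929 = 4202.7751 J

4202.7751 J


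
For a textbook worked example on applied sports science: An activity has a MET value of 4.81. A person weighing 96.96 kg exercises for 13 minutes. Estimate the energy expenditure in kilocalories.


kcal = MET * mass * time_hr
Convert time: 13 min = 0.2167 hr
kcal = 4.81 * 96.96 * 0.2167
kcal = 101.0485 kcal

101.0485 kcal


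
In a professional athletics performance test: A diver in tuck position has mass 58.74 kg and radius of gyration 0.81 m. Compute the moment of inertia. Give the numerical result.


I = m * k^2
I = 58.74 * 0.81^2
I = 58.74 * 0.6561 = 38.5393 kg*m^2

38.5393 kg*m^2


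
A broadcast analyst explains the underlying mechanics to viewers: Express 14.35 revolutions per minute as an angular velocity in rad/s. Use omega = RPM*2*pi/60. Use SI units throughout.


omega = RPM * 2 * pi / 60
omega = 14.35 * 2 * 3.14159 / 60
omega = 90.1637 / 60 = 1.5027 rad/s

1.5027 rad/s


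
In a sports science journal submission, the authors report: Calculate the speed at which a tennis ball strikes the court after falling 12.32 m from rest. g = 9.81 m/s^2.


v = sqrt(2 * g * h)
v = sqrt(2 * 9.81 * 12.32)
v = sqrt(241.7184) = 15.5473 m/s

15.5473 m/s


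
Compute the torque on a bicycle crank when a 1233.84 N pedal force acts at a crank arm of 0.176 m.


tau = F * d
tau = 1233.84 * 0.176
tau = 217.1558 N*m

217.1558 N*m


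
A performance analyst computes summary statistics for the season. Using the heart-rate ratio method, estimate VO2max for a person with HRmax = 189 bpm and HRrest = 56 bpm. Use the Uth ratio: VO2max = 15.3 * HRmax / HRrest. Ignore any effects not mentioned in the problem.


VO2max = 15.3 * HRmax / HRrest
VO2max = 15.3 * 189 / 56
VO2max = 2891.7 / 56 = 51.6375 mL/kg/min

51.6375 mL/kg/min


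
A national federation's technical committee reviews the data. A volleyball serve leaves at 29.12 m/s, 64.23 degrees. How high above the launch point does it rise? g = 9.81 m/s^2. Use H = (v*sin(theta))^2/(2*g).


H = (v*sin(theta))^2 / (2*g)
vy = v*sin(theta) = 29.12 * sin(64.23 deg) = 26.2239 m/s
H = vy^2 / (2*g) = 687.6937 / (2*9.81)
H = 687.6937 / 19.62 = 35.0506 m

35.0506 m


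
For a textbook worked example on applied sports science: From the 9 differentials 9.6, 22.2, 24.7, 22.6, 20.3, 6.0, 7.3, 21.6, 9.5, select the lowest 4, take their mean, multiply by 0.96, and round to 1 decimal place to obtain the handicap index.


All differentials: 9.6, 22.2, 24.7, 22.6, 20.3, 6.0, 7.3, 21.6, 9.5
Sorted: 6.0, 7.3, 9.5, 9.6, 20.3, 21.6, 22.2, 22.6, 24.7
Best 4: 6.0, 7.3, 9.5, 9.6
Average of best = 32.4 / 4 = 8.1
Raw index = 8.1 * 0.96 = 7.776
Handicap index = round(7.776, 1) = 7.8

7.8


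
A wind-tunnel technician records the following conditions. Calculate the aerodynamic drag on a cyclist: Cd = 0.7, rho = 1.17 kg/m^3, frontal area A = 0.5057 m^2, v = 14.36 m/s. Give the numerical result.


Fd = 0.5 * Cd * rho * A * v^2
Fd = 0.5 * 0.7 * 1.17 * 0.5057 * 14.36^2
v^2 = 206.2096
Fd = 0.5 * 0.7 * 1.17 * 0.5057 * 206.2096 = 42.7027 N

42.7027 N


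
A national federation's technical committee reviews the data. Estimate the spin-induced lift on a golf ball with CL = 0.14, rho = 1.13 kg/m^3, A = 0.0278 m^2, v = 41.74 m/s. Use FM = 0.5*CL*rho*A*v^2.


FM = 0.5 * CL * rho * A * v^2
FM = 0.5 * 0.14 * 1.13 * 0.0278 * 41.74^2
v^2 = 1742.2276
FM = 0.5 * 0.14 * 1.13 * 0.0278 * 1742.2276 = 3.8311 N

3.8311 N


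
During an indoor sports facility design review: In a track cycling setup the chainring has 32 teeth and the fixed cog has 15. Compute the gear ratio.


GR = front_teeth / rear_teeth
GR = 32 / 15
GR = 2.1333

2.1333


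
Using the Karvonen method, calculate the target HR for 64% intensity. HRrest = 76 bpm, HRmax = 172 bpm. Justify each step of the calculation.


Target = HRrest + pct*(HRmax - HRrest)
Heart rate reserve = HRmax - HRrest = 172 - 76 = 96 bpm
Fraction = 64% = 0.64
Target = 76 + 0.64 * 96
Target = 76 + 61.44 = 137.44 bpm

137.44 bpm


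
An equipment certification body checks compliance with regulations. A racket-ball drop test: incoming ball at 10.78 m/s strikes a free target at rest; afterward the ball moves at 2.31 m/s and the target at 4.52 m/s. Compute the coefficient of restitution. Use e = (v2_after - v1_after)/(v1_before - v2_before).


e = (v2_after - v1_after) / (v1_before - v2_before)
Numerator = 4.52 - 2.31 = 2.21
Denominator = 10.78 - 0 = 10.78
e = 2.21 / 10.78 = 0.205

0.205


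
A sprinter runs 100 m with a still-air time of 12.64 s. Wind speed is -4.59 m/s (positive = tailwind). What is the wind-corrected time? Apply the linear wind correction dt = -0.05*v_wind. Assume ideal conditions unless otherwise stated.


dt = -0.05 * v_wind = -0.05 * -4.59 = 0.2295 s
t_corrected = t_still + dt = 12.64 + (0.2295)
t_corrected = 12.8695 s

12.8695 s


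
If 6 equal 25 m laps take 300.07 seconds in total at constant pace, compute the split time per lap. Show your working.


Split time = total_time / n_laps = 300.07 / 6
Split time = 50.0117 s per lap

50.0117 s


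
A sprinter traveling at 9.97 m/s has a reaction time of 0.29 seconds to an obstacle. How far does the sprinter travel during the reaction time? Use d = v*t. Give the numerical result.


d = v * t
d = 9.97 * 0.29
d = 2.8913 m

2.8913 m


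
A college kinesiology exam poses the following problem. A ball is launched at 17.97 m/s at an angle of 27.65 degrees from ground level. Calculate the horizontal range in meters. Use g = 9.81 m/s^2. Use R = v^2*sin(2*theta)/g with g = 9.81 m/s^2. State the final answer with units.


R = v^2 * sin(2*theta) / g
Convert angle to radians: theta = 27.65 deg = 0.4826 rad
sin(2*theta) = sin(0.9652) = 0.8221
R = 17.97^2 * 0.8221 / 9.81
R = 322.9209 * 0.8221 / 9.81 = 27.0629 m

27.0629 m


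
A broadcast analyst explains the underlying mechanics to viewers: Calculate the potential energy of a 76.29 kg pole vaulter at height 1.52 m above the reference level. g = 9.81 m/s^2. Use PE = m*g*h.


PE = m * g * h
PE = 76.29 * 9.81 * 1.52
PE = 748.4049 * 1.52 = 1137.5754 J

1137.5754 J


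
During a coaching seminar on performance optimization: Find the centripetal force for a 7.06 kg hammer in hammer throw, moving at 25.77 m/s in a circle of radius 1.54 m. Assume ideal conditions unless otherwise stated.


Fc = m * v^2 / r
v^2 = 25.77^2 = 664.0929
Fc = 7.06 * 664.0929 / 1.54
Fc = 4688.4959 / 1.54 = 3044.4778 N

3044.4778 N


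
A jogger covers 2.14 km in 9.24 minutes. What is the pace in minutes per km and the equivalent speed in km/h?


Pace = time / distance = 9.24 min / 2.14 km = 4.3178 min/km
Speed = distance / time_in_hours = 2.14 / 0.154 hr
Speed = 13.8961 km/h

4.3178 min/km, 13.8961 km/h


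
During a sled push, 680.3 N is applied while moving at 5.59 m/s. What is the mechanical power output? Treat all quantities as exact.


P = F * v
P = 680.3 * 5.59
P = 3802.877 W

3802.877 W


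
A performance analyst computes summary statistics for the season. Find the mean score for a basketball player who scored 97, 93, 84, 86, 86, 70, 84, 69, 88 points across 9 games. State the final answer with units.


Average = sum / n
Sum = 757
Average = 757 / 9 = 84.1111

84.1111


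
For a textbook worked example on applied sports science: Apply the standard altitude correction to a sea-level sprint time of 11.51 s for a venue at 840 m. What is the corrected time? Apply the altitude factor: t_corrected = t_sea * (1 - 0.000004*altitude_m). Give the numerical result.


Correction factor = 1 - 0.000004 * 840 = 0.99664
t_corrected = t_sea * factor = 11.51 * 0.99664
t_corrected = 11.4713 s

11.4713 s
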